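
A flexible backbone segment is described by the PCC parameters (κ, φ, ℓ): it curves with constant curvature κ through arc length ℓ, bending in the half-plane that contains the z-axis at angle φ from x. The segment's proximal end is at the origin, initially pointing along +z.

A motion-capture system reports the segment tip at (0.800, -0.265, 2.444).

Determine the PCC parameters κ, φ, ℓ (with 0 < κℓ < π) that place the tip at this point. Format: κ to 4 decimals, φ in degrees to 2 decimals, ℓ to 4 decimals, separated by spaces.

0.2522 341.67 2.6333

ρ = √(x²+y²) = √(0.800² + -0.265²) = 0.84275
φ = atan2(y, x) mod 360° = atan2(-0.265, 0.800) = 341.6725°
|p|² = ρ² + z² = 0.84275² + 2.444² = 6.68336
κ = 2ρ / |p|² = 2×0.84275 / 6.68336 = 0.25219
θ = 2·atan2(ρ, z) = 2·atan2(0.84275, 2.444) = 0.66411 rad
ℓ = θ/κ = 0.66411/0.25219 = 2.63335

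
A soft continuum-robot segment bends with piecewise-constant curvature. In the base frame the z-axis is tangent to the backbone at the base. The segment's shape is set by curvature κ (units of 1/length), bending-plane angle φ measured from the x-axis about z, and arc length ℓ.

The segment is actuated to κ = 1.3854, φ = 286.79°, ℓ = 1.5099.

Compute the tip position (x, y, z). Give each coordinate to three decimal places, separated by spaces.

θ = κ·ℓ = 1.3854 × 1.5099 = 2.09182 rad
ρ = (1 − cos θ)/κ = (1 − -0.49776)/1.3854 = 1.08111
z = sin θ / κ = 0.86731/1.3854 = 0.62604
x = ρ cos φ = 1.08111 × cos(286.79°) = 0.31229
y = ρ sin φ = 1.08111 × sin(286.79°) = -1.03502

0.312 -1.035 0.626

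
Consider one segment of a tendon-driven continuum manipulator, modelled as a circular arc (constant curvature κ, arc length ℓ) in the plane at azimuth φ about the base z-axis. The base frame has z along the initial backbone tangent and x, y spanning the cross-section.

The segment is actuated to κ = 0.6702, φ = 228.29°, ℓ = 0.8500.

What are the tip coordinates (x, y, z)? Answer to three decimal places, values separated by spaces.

-0.157 -0.176 0.805

θ = κ·ℓ = 0.6702 × 0.8500 = 0.56967 rad
ρ = (1 − cos θ)/κ = (1 − 0.84208)/0.6702 = 0.23563
z = sin θ / κ = 0.53935/0.6702 = 0.80477
x = ρ cos φ = 0.23563 × cos(228.29°) = -0.15678
y = ρ sin φ = 0.23563 × sin(228.29°) = -0.17590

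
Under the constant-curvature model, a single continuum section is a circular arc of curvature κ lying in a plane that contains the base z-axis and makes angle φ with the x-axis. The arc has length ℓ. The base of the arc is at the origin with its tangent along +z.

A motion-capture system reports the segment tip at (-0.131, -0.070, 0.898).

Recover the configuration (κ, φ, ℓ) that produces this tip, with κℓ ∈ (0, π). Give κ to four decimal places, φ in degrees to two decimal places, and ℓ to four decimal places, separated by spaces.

0.3586 208.12 0.9143

ρ = √(x²+y²) = √(-0.131² + -0.070²) = 0.14853
φ = atan2(y, x) mod 360° = atan2(-0.070, -0.131) = 208.1179°
|p|² = ρ² + z² = 0.14853² + 0.898² = 0.82847
κ = 2ρ / |p|² = 2×0.14853 / 0.82847 = 0.35857
θ = 2·atan2(ρ, z) = 2·atan2(0.14853, 0.898) = 0.32783 rad
ℓ = θ/κ = 0.32783/0.35857 = 0.91429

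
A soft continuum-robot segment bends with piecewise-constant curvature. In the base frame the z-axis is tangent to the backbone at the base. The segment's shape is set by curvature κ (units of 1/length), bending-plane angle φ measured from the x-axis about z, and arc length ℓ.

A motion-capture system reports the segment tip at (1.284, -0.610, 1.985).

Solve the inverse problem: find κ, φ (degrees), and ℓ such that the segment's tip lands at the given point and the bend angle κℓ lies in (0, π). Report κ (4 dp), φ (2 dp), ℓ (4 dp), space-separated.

ρ = √(x²+y²) = √(1.284² + -0.610²) = 1.42153
φ = atan2(y, x) mod 360° = atan2(-0.610, 1.284) = 334.5886°
|p|² = ρ² + z² = 1.42153² + 1.985² = 5.96098
κ = 2ρ / |p|² = 2×1.42153 / 5.96098 = 0.47695
θ = 2·atan2(ρ, z) = 2·atan2(1.42153, 1.985) = 1.24295 rad
ℓ = θ/κ = 1.24295/0.47695 = 2.60606

0.4769 334.59 2.6061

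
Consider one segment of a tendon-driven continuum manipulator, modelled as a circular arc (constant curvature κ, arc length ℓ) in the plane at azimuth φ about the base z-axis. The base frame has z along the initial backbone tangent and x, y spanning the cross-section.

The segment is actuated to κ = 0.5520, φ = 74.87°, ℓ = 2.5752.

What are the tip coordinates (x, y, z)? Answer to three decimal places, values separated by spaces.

0.403 1.489 1.791

θ = κ·ℓ = 0.5520 × 2.5752 = 1.42151 rad
ρ = (1 − cos θ)/κ = (1 − 0.14873)/0.5520 = 1.54215
z = sin θ / κ = 0.98888/0.5520 = 1.79144
x = ρ cos φ = 1.54215 × cos(74.87°) = 0.40252
y = ρ sin φ = 1.54215 × sin(74.87°) = 1.48870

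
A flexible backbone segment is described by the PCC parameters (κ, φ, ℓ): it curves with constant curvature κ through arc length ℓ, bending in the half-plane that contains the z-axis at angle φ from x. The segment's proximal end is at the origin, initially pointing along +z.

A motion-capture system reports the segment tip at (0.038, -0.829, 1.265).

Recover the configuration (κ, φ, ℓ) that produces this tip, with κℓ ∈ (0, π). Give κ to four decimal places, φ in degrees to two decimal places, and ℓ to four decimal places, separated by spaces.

ρ = √(x²+y²) = √(0.038² + -0.829²) = 0.82987
φ = atan2(y, x) mod 360° = atan2(-0.829, 0.038) = 272.6245°
|p|² = ρ² + z² = 0.82987² + 1.265² = 2.28891
κ = 2ρ / |p|² = 2×0.82987 / 2.28891 = 0.72512
θ = 2·atan2(ρ, z) = 2·atan2(0.82987, 1.265) = 1.16120 rad
ℓ = θ/κ = 1.16120/0.72512 = 1.60138

0.7251 272.62 1.6014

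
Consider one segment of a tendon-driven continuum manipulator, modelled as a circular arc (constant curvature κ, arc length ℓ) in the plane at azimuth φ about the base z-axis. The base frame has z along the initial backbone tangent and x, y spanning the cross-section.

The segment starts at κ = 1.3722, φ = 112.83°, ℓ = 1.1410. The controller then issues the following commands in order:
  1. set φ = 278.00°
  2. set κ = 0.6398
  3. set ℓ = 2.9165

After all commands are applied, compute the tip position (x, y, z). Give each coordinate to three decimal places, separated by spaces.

initial: κ=1.3722, φ=112.83°, ℓ=1.1410
cmd 1: set φ=278.00° → (κ,φ,ℓ)=(1.3722,278.00°,1.1410) → tip=(0.1009,-0.7180,0.7287)
cmd 2: set κ=0.6398 → (κ,φ,ℓ)=(0.6398,278.00°,1.1410) → tip=(0.0554,-0.3944,1.0423)
cmd 3: set ℓ=2.9165 → (κ,φ,ℓ)=(0.6398,278.00°,2.9165) → tip=(0.2808,-1.9980,1.4954)

0.281 -1.998 1.495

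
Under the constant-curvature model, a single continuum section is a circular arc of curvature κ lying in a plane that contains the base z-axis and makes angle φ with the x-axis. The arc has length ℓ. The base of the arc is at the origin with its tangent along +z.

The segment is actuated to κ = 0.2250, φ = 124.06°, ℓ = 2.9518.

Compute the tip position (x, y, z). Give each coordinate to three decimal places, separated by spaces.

θ = κ·ℓ = 0.2250 × 2.9518 = 0.66416 rad
ρ = (1 − cos θ)/κ = (1 − 0.78744)/0.2250 = 0.94472
z = sin θ / κ = 0.61639/0.2250 = 2.73953
x = ρ cos φ = 0.94472 × cos(124.06°) = -0.52910
y = ρ sin φ = 0.94472 × sin(124.06°) = 0.78266

-0.529 0.783 2.740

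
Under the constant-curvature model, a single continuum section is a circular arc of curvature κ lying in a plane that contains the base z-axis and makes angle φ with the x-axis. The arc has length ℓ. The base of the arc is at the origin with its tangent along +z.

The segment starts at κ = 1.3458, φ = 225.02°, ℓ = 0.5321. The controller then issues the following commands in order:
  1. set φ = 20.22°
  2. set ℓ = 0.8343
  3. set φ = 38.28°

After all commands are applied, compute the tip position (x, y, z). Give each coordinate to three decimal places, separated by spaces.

0.331 0.261 0.670

initial: κ=1.3458, φ=225.02°, ℓ=0.5321
cmd 1: set φ=20.22° → (κ,φ,ℓ)=(1.3458,20.22°,0.5321) → tip=(0.1713,0.0631,0.4878)
cmd 2: set ℓ=0.8343 → (κ,φ,ℓ)=(1.3458,20.22°,0.8343) → tip=(0.3952,0.1456,0.6697)
cmd 3: set φ=38.28° → (κ,φ,ℓ)=(1.3458,38.28°,0.8343) → tip=(0.3306,0.2609,0.6697)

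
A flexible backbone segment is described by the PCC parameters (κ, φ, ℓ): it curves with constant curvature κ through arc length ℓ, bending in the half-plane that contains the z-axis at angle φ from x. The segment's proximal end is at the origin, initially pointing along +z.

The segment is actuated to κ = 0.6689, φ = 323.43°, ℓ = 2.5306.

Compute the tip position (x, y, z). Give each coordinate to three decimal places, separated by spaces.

1.347 -0.999 1.484

θ = κ·ℓ = 0.6689 × 2.5306 = 1.69272 rad
ρ = (1 − cos θ)/κ = (1 − -0.12162)/0.6689 = 1.67681
z = sin θ / κ = 0.99258/0.6689 = 1.48389
x = ρ cos φ = 1.67681 × cos(323.43°) = 1.34670
y = ρ sin φ = 1.67681 × sin(323.43°) = -0.99905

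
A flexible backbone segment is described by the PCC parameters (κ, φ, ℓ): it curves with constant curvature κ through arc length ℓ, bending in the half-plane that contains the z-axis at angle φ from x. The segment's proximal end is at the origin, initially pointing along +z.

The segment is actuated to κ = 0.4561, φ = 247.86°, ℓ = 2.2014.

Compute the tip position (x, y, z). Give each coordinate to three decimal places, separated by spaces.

θ = κ·ℓ = 0.4561 × 2.2014 = 1.00406 rad
ρ = (1 − cos θ)/κ = (1 − 0.53688)/0.4561 = 1.01539
z = sin θ / κ = 0.84366/0.4561 = 1.84972
x = ρ cos φ = 1.01539 × cos(247.86°) = -0.38267
y = ρ sin φ = 1.01539 × sin(247.86°) = -0.94052

-0.383 -0.941 1.850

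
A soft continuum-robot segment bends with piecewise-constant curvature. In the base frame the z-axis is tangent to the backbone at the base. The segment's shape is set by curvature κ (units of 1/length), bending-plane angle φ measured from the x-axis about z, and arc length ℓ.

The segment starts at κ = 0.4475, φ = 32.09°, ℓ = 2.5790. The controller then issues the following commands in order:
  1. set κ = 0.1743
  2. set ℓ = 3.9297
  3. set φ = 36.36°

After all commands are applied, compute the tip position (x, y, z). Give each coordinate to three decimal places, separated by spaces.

initial: κ=0.4475, φ=32.09°, ℓ=2.5790
cmd 1: set κ=0.1743 → (κ,φ,ℓ)=(0.1743,32.09°,2.5790) → tip=(0.4829,0.3028,2.4930)
cmd 2: set ℓ=3.9297 → (κ,φ,ℓ)=(0.1743,32.09°,3.9297) → tip=(1.0963,0.6874,3.6296)
cmd 3: set φ=36.36° → (κ,φ,ℓ)=(0.1743,36.36°,3.9297) → tip=(1.0421,0.7672,3.6296)

1.042 0.767 3.630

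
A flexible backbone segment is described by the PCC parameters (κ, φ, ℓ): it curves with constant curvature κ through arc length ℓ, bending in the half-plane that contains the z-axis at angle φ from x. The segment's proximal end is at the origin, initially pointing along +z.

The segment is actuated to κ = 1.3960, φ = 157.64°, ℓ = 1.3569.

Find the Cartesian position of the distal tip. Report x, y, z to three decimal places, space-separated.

θ = κ·ℓ = 1.3960 × 1.3569 = 1.89423 rad
ρ = (1 − cos θ)/κ = (1 − -0.31783)/1.3960 = 0.94400
z = sin θ / κ = 0.94815/1.3960 = 0.67919
x = ρ cos φ = 0.94400 × cos(157.64°) = -0.87302
y = ρ sin φ = 0.94400 × sin(157.64°) = 0.35912

-0.873 0.359 0.679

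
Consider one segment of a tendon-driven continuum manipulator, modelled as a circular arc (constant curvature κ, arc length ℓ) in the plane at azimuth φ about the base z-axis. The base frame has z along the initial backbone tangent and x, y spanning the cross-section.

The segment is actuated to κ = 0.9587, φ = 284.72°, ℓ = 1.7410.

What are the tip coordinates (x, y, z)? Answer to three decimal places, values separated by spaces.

0.291 -1.108 1.038

θ = κ·ℓ = 0.9587 × 1.7410 = 1.66910 rad
ρ = (1 − cos θ)/κ = (1 − -0.09814)/0.9587 = 1.14545
z = sin θ / κ = 0.99517/0.9587 = 1.03804
x = ρ cos φ = 1.14545 × cos(284.72°) = 0.29105
y = ρ sin φ = 1.14545 × sin(284.72°) = -1.10785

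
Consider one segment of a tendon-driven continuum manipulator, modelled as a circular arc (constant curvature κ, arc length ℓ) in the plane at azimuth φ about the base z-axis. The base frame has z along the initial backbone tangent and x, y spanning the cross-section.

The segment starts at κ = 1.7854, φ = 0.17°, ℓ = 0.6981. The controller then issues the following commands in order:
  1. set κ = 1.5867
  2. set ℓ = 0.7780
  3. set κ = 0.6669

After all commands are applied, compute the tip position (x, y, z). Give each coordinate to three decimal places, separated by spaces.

0.197 0.001 0.744

initial: κ=1.7854, φ=0.17°, ℓ=0.6981
cmd 1: set κ=1.5867 → (κ,φ,ℓ)=(1.5867,0.17°,0.6981) → tip=(0.3487,0.0010,0.5639)
cmd 2: set ℓ=0.7780 → (κ,φ,ℓ)=(1.5867,0.17°,0.7780) → tip=(0.4222,0.0013,0.5949)
cmd 3: set κ=0.6669 → (κ,φ,ℓ)=(0.6669,0.17°,0.7780) → tip=(0.1973,0.0006,0.7436)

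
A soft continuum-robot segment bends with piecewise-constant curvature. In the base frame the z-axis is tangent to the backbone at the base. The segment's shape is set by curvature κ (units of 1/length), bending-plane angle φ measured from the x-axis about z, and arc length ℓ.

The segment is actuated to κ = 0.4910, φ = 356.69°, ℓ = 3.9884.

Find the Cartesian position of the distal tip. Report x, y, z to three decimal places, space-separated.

2.802 -0.162 1.886

θ = κ·ℓ = 0.4910 × 3.9884 = 1.95830 rad
ρ = (1 − cos θ)/κ = (1 − -0.37788)/0.4910 = 2.80628
z = sin θ / κ = 0.92585/0.4910 = 1.88565
x = ρ cos φ = 2.80628 × cos(356.69°) = 2.80160
y = ρ sin φ = 2.80628 × sin(356.69°) = -0.16203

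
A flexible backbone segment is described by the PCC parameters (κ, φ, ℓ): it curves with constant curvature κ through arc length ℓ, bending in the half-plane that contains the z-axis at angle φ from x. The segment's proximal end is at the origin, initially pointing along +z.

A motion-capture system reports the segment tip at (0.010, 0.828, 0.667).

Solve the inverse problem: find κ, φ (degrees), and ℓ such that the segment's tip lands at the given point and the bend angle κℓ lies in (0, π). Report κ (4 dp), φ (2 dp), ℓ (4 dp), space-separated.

ρ = √(x²+y²) = √(0.010² + 0.828²) = 0.82806
φ = atan2(y, x) mod 360° = atan2(0.828, 0.010) = 89.3081°
|p|² = ρ² + z² = 0.82806² + 0.667² = 1.13057
κ = 2ρ / |p|² = 2×0.82806 / 1.13057 = 1.46485
θ = 2·atan2(ρ, z) = 2·atan2(0.82806, 0.667) = 1.78543 rad
ℓ = θ/κ = 1.78543/1.46485 = 1.21884

1.4649 89.31 1.2188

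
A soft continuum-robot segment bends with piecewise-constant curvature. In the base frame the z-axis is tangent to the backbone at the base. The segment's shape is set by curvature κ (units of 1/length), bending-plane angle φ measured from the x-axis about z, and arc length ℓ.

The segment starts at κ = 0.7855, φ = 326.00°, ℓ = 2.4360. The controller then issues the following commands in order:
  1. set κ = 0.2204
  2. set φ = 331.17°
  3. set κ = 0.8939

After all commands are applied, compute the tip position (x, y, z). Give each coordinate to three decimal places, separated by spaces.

1.539 -0.847 0.919

initial: κ=0.7855, φ=326.00°, ℓ=2.4360
cmd 1: set κ=0.2204 → (κ,φ,ℓ)=(0.2204,326.00°,2.4360) → tip=(0.5292,-0.3570,2.3206)
cmd 2: set φ=331.17° → (κ,φ,ℓ)=(0.2204,331.17°,2.4360) → tip=(0.5593,-0.3078,2.3206)
cmd 3: set κ=0.8939 → (κ,φ,ℓ)=(0.8939,331.17°,2.4360) → tip=(1.5388,-0.8470,0.9190)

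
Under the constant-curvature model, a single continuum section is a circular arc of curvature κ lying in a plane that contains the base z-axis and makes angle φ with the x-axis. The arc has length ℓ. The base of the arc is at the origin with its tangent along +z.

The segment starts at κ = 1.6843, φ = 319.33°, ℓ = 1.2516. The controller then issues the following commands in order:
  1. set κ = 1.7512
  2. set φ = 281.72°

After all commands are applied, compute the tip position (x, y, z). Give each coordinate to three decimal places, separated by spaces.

initial: κ=1.6843, φ=319.33°, ℓ=1.2516
cmd 1: set κ=1.7512 → (κ,φ,ℓ)=(1.7512,319.33°,1.2516) → tip=(0.6851,-0.5887,0.4644)
cmd 2: set φ=281.72° → (κ,φ,ℓ)=(1.7512,281.72°,1.2516) → tip=(0.1835,-0.8845,0.4644)

0.183 -0.884 0.464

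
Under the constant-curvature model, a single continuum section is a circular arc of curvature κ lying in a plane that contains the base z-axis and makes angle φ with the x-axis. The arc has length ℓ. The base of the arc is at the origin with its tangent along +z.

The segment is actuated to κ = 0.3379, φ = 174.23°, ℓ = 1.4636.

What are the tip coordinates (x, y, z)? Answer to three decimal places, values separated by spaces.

-0.353 0.036 1.405

θ = κ·ℓ = 0.3379 × 1.4636 = 0.49455 rad
ρ = (1 − cos θ)/κ = (1 − 0.88018)/0.3379 = 0.35460
z = sin θ / κ = 0.47464/0.3379 = 1.40466
x = ρ cos φ = 0.35460 × cos(174.23°) = -0.35280
y = ρ sin φ = 0.35460 × sin(174.23°) = 0.03565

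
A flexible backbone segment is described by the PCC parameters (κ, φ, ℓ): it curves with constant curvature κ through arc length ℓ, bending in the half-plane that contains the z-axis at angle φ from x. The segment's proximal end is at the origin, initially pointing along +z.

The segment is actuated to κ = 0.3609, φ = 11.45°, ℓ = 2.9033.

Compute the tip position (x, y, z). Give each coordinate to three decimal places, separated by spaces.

θ = κ·ℓ = 0.3609 × 2.9033 = 1.04780 rad
ρ = (1 − cos θ)/κ = (1 − 0.49948)/0.3609 = 1.38687
z = sin θ / κ = 0.86633/0.3609 = 2.40046
x = ρ cos φ = 1.38687 × cos(11.45°) = 1.35927
y = ρ sin φ = 1.38687 × sin(11.45°) = 0.27531

1.359 0.275 2.400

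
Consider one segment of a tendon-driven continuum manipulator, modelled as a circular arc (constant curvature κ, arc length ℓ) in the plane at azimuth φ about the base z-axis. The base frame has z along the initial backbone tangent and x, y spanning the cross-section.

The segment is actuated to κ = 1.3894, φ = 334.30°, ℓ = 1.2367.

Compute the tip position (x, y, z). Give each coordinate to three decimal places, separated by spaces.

θ = κ·ℓ = 1.3894 × 1.2367 = 1.71827 rad
ρ = (1 − cos θ)/κ = (1 − -0.14694)/1.3894 = 0.82549
z = sin θ / κ = 0.98915/1.3894 = 0.71192
x = ρ cos φ = 0.82549 × cos(334.30°) = 0.74383
y = ρ sin φ = 0.82549 × sin(334.30°) = -0.35798

0.744 -0.358 0.712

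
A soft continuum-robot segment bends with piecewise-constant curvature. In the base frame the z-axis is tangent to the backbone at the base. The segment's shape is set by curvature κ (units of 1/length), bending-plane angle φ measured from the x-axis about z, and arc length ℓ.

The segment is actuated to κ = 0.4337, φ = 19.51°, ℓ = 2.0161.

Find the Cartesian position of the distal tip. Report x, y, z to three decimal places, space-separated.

0.779 0.276 1.769

θ = κ·ℓ = 0.4337 × 2.0161 = 0.87438 rad
ρ = (1 − cos θ)/κ = (1 − 0.64147)/0.4337 = 0.82668
z = sin θ / κ = 0.76715/0.4337 = 1.76884
x = ρ cos φ = 0.82668 × cos(19.51°) = 0.77921
y = ρ sin φ = 0.82668 × sin(19.51°) = 0.27609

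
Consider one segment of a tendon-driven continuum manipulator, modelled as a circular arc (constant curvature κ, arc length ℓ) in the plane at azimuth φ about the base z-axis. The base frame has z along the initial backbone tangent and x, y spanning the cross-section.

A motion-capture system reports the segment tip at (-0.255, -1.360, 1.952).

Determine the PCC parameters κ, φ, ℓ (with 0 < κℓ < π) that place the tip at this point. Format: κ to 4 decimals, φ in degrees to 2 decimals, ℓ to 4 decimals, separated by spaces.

0.4834 259.38 2.5513

ρ = √(x²+y²) = √(-0.255² + -1.360²) = 1.38370
φ = atan2(y, x) mod 360° = atan2(-1.360, -0.255) = 259.3803°
|p|² = ρ² + z² = 1.38370² + 1.952² = 5.72493
κ = 2ρ / |p|² = 2×1.38370 / 5.72493 = 0.48339
θ = 2·atan2(ρ, z) = 2·atan2(1.38370, 1.952) = 1.23330 rad
ℓ = θ/κ = 1.23330/0.48339 = 2.55133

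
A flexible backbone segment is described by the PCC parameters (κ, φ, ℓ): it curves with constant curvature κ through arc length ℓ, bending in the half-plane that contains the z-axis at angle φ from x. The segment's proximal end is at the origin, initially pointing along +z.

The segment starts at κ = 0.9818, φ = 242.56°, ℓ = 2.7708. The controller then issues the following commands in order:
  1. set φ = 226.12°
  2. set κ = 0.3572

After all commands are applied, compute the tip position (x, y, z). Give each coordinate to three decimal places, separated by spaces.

initial: κ=0.9818, φ=242.56°, ℓ=2.7708
cmd 1: set φ=226.12° → (κ,φ,ℓ)=(0.9818,226.12°,2.7708) → tip=(-1.3503,-1.4041,0.4165)
cmd 2: set κ=0.3572 → (κ,φ,ℓ)=(0.3572,226.12°,2.7708) → tip=(-0.8753,-0.9102,2.3401)

-0.875 -0.910 2.340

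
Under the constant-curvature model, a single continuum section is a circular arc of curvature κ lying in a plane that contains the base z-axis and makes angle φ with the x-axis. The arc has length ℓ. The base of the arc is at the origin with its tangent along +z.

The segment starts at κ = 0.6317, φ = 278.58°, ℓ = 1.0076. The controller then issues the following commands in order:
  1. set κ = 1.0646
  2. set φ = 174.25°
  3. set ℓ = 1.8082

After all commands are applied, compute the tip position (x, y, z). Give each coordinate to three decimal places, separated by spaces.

initial: κ=0.6317, φ=278.58°, ℓ=1.0076
cmd 1: set κ=1.0646 → (κ,φ,ℓ)=(1.0646,278.58°,1.0076) → tip=(0.0732,-0.4851,0.8252)
cmd 2: set φ=174.25° → (κ,φ,ℓ)=(1.0646,174.25°,1.0076) → tip=(-0.4881,0.0491,0.8252)
cmd 3: set ℓ=1.8082 → (κ,φ,ℓ)=(1.0646,174.25°,1.8082) → tip=(-1.2588,0.1268,0.8810)

-1.259 0.127 0.881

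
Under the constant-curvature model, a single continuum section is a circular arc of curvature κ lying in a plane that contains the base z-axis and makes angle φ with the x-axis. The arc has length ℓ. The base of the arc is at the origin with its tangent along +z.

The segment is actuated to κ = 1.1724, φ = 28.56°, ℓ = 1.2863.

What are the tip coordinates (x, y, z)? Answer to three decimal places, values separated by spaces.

θ = κ·ℓ = 1.1724 × 1.2863 = 1.50806 rad
ρ = (1 − cos θ)/κ = (1 − 0.06270)/1.1724 = 0.79947
z = sin θ / κ = 0.99803/1.1724 = 0.85127
x = ρ cos φ = 0.79947 × cos(28.56°) = 0.70219
y = ρ sin φ = 0.79947 × sin(28.56°) = 0.38221

0.702 0.382 0.851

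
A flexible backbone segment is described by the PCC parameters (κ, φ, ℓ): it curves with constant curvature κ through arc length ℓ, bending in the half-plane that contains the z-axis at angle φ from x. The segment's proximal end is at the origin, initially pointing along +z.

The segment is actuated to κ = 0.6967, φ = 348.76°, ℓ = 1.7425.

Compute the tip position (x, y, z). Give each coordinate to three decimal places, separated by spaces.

θ = κ·ℓ = 0.6967 × 1.7425 = 1.21400 rad
ρ = (1 − cos θ)/κ = (1 − 0.34927)/0.6967 = 0.93401
z = sin θ / κ = 0.93702/0.6967 = 1.34494
x = ρ cos φ = 0.93401 × cos(348.76°) = 0.91610
y = ρ sin φ = 0.93401 × sin(348.76°) = -0.18206

0.916 -0.182 1.345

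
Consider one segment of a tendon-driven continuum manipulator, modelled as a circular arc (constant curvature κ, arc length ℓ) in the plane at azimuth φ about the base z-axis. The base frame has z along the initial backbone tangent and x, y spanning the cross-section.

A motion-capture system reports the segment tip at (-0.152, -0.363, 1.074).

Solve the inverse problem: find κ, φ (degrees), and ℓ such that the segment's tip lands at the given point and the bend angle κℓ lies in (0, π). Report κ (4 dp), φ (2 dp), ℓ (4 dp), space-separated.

ρ = √(x²+y²) = √(-0.152² + -0.363²) = 0.39354
φ = atan2(y, x) mod 360° = atan2(-0.363, -0.152) = 247.2793°
|p|² = ρ² + z² = 0.39354² + 1.074² = 1.30835
κ = 2ρ / |p|² = 2×0.39354 / 1.30835 = 0.60158
θ = 2·atan2(ρ, z) = 2·atan2(0.39354, 1.074) = 0.70246 rad
ℓ = θ/κ = 0.70246/0.60158 = 1.16769

0.6016 247.28 1.1677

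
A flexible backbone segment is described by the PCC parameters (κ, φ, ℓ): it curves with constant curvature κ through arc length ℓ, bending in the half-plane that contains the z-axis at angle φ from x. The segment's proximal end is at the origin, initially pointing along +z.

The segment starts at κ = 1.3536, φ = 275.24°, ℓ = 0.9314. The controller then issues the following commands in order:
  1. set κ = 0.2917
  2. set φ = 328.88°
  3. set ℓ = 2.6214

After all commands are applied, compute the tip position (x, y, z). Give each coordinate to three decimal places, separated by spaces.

initial: κ=1.3536, φ=275.24°, ℓ=0.9314
cmd 1: set κ=0.2917 → (κ,φ,ℓ)=(0.2917,275.24°,0.9314) → tip=(0.0115,-0.1252,0.9200)
cmd 2: set φ=328.88° → (κ,φ,ℓ)=(0.2917,328.88°,0.9314) → tip=(0.1077,-0.0650,0.9200)
cmd 3: set ℓ=2.6214 → (κ,φ,ℓ)=(0.2917,328.88°,2.6214) → tip=(0.8170,-0.4932,2.3733)

0.817 -0.493 2.373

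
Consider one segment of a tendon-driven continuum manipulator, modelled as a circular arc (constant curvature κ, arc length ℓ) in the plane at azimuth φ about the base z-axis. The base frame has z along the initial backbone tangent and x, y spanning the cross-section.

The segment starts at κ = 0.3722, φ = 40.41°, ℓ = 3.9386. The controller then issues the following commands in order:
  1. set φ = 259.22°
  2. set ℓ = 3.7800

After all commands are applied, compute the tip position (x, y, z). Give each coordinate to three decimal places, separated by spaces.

-0.421 -2.209 2.651

initial: κ=0.3722, φ=40.41°, ℓ=3.9386
cmd 1: set φ=259.22° → (κ,φ,ℓ)=(0.3722,259.22°,3.9386) → tip=(-0.4499,-2.3631,2.6720)
cmd 2: set ℓ=3.7800 → (κ,φ,ℓ)=(0.3722,259.22°,3.7800) → tip=(-0.4205,-2.2087,2.6507)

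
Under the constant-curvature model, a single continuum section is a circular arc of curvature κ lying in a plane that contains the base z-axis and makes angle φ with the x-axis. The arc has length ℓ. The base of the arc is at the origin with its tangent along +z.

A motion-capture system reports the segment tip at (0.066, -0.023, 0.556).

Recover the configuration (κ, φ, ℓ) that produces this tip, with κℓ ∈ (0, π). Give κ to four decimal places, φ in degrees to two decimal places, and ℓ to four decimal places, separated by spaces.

ρ = √(x²+y²) = √(0.066² + -0.023²) = 0.06989
φ = atan2(y, x) mod 360° = atan2(-0.023, 0.066) = 340.7873°
|p|² = ρ² + z² = 0.06989² + 0.556² = 0.31402
κ = 2ρ / |p|² = 2×0.06989 / 0.31402 = 0.44515
θ = 2·atan2(ρ, z) = 2·atan2(0.06989, 0.556) = 0.25010 rad
ℓ = θ/κ = 0.25010/0.44515 = 0.56184

0.4451 340.79 0.5618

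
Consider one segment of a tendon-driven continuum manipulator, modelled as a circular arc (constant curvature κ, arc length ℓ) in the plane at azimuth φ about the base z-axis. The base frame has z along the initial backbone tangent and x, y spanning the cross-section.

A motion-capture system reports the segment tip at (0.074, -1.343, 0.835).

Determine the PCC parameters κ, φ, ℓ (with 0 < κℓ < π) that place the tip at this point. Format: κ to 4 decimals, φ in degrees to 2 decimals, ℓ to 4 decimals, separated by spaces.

1.0733 273.15 1.8918

ρ = √(x²+y²) = √(0.074² + -1.343²) = 1.34504
φ = atan2(y, x) mod 360° = atan2(-1.343, 0.074) = 273.1538°
|p|² = ρ² + z² = 1.34504² + 0.835² = 2.50635
κ = 2ρ / |p|² = 2×1.34504 / 2.50635 = 1.07330
θ = 2·atan2(ρ, z) = 2·atan2(1.34504, 0.835) = 2.03044 rad
ℓ = θ/κ = 2.03044/1.07330 = 1.89177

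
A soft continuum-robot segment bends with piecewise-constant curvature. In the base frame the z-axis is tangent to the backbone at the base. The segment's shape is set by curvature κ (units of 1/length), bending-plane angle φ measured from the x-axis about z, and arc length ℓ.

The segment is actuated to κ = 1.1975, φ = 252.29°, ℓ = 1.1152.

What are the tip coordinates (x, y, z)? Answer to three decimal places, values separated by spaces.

-0.195 -0.610 0.812

θ = κ·ℓ = 1.1975 × 1.1152 = 1.33545 rad
ρ = (1 − cos θ)/κ = (1 − 0.23318)/1.1975 = 0.64035
z = sin θ / κ = 0.97243/1.1975 = 0.81205
x = ρ cos φ = 0.64035 × cos(252.29°) = -0.19479
y = ρ sin φ = 0.64035 × sin(252.29°) = -0.61001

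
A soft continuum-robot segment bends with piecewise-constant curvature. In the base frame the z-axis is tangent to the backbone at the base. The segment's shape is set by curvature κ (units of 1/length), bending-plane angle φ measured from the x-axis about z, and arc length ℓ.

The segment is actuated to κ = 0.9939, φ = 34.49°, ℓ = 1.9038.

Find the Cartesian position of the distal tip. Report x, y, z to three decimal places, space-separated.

θ = κ·ℓ = 0.9939 × 1.9038 = 1.89219 rad
ρ = (1 − cos θ)/κ = (1 − -0.31589)/0.9939 = 1.32396
z = sin θ / κ = 0.94880/0.9939 = 0.95462
x = ρ cos φ = 1.32396 × cos(34.49°) = 1.09124
y = ρ sin φ = 1.32396 × sin(34.49°) = 0.74971

1.091 0.750 0.955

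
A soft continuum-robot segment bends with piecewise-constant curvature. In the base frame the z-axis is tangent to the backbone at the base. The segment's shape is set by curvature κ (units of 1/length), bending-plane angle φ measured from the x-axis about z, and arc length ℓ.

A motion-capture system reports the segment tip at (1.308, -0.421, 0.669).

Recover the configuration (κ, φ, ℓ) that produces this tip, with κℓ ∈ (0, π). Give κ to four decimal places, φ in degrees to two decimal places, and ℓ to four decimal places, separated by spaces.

1.1766 342.16 1.8999

ρ = √(x²+y²) = √(1.308² + -0.421²) = 1.37408
φ = atan2(y, x) mod 360° = atan2(-0.421, 1.308) = 342.1584°
|p|² = ρ² + z² = 1.37408² + 0.669² = 2.33567
κ = 2ρ / |p|² = 2×1.37408 / 2.33567 = 1.17661
θ = 2·atan2(ρ, z) = 2·atan2(1.37408, 0.669) = 2.23542 rad
ℓ = θ/κ = 2.23542/1.17661 = 1.89988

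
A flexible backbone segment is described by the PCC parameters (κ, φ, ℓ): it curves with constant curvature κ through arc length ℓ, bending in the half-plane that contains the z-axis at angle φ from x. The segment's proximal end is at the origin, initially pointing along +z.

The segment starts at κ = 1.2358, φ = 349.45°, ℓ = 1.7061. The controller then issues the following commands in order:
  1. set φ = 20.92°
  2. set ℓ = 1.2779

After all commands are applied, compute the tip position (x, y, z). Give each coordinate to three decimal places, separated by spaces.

initial: κ=1.2358, φ=349.45°, ℓ=1.7061
cmd 1: set φ=20.92° → (κ,φ,ℓ)=(1.2358,20.92°,1.7061) → tip=(1.1429,0.4369,0.6950)
cmd 2: set ℓ=1.2779 → (κ,φ,ℓ)=(1.2358,20.92°,1.2779) → tip=(0.7622,0.2914,0.8092)

0.762 0.291 0.809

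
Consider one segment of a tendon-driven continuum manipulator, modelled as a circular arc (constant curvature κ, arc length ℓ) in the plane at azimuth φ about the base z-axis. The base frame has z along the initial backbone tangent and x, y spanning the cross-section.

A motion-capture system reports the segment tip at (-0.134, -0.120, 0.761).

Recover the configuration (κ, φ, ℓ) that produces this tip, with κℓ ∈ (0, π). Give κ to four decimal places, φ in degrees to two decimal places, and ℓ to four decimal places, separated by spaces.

ρ = √(x²+y²) = √(-0.134² + -0.120²) = 0.17988
φ = atan2(y, x) mod 360° = atan2(-0.120, -0.134) = 221.8452°
|p|² = ρ² + z² = 0.17988² + 0.761² = 0.61148
κ = 2ρ / |p|² = 2×0.17988 / 0.61148 = 0.58834
θ = 2·atan2(ρ, z) = 2·atan2(0.17988, 0.761) = 0.46422 rad
ℓ = θ/κ = 0.46422/0.58834 = 0.78904

0.5883 221.85 0.7890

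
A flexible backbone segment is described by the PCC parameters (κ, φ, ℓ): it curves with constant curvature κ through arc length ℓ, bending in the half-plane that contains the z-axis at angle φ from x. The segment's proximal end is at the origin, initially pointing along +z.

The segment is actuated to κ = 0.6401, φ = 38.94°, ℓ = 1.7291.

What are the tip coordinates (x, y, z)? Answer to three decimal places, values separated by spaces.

θ = κ·ℓ = 0.6401 × 1.7291 = 1.10680 rad
ρ = (1 − cos θ)/κ = (1 − 0.44753)/0.6401 = 0.86310
z = sin θ / κ = 0.89427/0.6401 = 1.39708
x = ρ cos φ = 0.86310 × cos(38.94°) = 0.67132
y = ρ sin φ = 0.86310 × sin(38.94°) = 0.54247

0.671 0.542 1.397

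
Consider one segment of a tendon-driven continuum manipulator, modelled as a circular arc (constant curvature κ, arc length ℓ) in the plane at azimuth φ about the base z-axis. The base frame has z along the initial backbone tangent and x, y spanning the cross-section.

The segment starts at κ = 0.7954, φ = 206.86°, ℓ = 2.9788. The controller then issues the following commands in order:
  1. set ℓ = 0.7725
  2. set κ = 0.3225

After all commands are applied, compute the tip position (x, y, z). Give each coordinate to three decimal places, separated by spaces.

initial: κ=0.7954, φ=206.86°, ℓ=2.9788
cmd 1: set ℓ=0.7725 → (κ,φ,ℓ)=(0.7954,206.86°,0.7725) → tip=(-0.2051,-0.1039,0.7248)
cmd 2: set κ=0.3225 → (κ,φ,ℓ)=(0.3225,206.86°,0.7725) → tip=(-0.0854,-0.0433,0.7645)

-0.085 -0.043 0.765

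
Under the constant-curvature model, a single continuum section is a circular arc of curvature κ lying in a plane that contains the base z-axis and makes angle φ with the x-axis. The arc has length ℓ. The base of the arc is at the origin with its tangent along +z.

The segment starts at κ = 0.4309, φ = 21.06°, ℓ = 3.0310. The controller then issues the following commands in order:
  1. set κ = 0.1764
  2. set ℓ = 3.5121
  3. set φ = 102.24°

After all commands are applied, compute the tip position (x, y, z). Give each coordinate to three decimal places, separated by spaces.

-0.223 1.030 3.292

initial: κ=0.4309, φ=21.06°, ℓ=3.0310
cmd 1: set κ=0.1764 → (κ,φ,ℓ)=(0.1764,21.06°,3.0310) → tip=(0.7383,0.2843,2.8886)
cmd 2: set ℓ=3.5121 → (κ,φ,ℓ)=(0.1764,21.06°,3.5121) → tip=(0.9832,0.3786,3.2917)
cmd 3: set φ=102.24° → (κ,φ,ℓ)=(0.1764,102.24°,3.5121) → tip=(-0.2234,1.0296,3.2917)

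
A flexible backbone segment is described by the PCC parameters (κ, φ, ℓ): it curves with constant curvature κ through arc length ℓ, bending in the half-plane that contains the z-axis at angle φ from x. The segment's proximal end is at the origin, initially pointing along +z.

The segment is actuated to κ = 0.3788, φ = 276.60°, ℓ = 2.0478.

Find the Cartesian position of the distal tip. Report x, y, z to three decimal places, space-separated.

θ = κ·ℓ = 0.3788 × 2.0478 = 0.77571 rad
ρ = (1 − cos θ)/κ = (1 − 0.71393)/0.3788 = 0.75521
z = sin θ / κ = 0.70022/0.3788 = 1.84852
x = ρ cos φ = 0.75521 × cos(276.60°) = 0.08680
y = ρ sin φ = 0.75521 × sin(276.60°) = -0.75021

0.087 -0.750 1.849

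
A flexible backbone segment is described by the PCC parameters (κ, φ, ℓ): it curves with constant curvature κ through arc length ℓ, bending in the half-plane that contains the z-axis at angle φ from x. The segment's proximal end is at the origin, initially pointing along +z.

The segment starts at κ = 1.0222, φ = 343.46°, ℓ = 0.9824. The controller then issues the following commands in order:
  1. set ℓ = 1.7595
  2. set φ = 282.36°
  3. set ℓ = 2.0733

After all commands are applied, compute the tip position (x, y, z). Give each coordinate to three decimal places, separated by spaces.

initial: κ=1.0222, φ=343.46°, ℓ=0.9824
cmd 1: set ℓ=1.7595 → (κ,φ,ℓ)=(1.0222,343.46°,1.7595) → tip=(1.1496,-0.3414,0.9530)
cmd 2: set φ=282.36° → (κ,φ,ℓ)=(1.0222,282.36°,1.7595) → tip=(0.2567,-1.1714,0.9530)
cmd 3: set ℓ=2.0733 → (κ,φ,ℓ)=(1.0222,282.36°,2.0733) → tip=(0.3186,-1.4539,0.8348)

0.319 -1.454 0.835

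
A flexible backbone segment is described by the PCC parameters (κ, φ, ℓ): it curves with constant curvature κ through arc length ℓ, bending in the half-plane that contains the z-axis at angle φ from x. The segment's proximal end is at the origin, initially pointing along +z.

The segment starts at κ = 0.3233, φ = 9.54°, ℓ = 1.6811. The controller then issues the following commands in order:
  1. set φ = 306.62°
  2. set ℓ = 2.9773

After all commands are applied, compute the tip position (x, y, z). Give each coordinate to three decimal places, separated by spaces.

0.791 -1.064 2.538

initial: κ=0.3233, φ=9.54°, ℓ=1.6811
cmd 1: set φ=306.62° → (κ,φ,ℓ)=(0.3233,306.62°,1.6811) → tip=(0.2659,-0.3577,1.5995)
cmd 2: set ℓ=2.9773 → (κ,φ,ℓ)=(0.3233,306.62°,2.9773) → tip=(0.7908,-1.0640,2.5384)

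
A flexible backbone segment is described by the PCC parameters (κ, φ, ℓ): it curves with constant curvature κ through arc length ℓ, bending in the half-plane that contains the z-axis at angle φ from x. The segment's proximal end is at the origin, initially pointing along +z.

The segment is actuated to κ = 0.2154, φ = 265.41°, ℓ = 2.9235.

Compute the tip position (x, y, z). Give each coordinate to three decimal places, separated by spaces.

-0.071 -0.888 2.734

θ = κ·ℓ = 0.2154 × 2.9235 = 0.62972 rad
ρ = (1 − cos θ)/κ = (1 − 0.80819)/0.2154 = 0.89048
z = sin θ / κ = 0.58892/0.2154 = 2.73408
x = ρ cos φ = 0.89048 × cos(265.41°) = -0.07126
y = ρ sin φ = 0.89048 × sin(265.41°) = -0.88762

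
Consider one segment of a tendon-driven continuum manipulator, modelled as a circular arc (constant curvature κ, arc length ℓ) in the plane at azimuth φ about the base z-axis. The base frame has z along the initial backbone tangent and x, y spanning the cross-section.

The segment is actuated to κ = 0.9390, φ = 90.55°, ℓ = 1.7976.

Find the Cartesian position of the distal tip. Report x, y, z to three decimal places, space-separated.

-0.011 1.189 1.058

θ = κ·ℓ = 0.9390 × 1.7976 = 1.68795 rad
ρ = (1 − cos θ)/κ = (1 − -0.11688)/0.9390 = 1.18944
z = sin θ / κ = 0.99315/0.9390 = 1.05766
x = ρ cos φ = 1.18944 × cos(90.55°) = -0.01142
y = ρ sin φ = 1.18944 × sin(90.55°) = 1.18938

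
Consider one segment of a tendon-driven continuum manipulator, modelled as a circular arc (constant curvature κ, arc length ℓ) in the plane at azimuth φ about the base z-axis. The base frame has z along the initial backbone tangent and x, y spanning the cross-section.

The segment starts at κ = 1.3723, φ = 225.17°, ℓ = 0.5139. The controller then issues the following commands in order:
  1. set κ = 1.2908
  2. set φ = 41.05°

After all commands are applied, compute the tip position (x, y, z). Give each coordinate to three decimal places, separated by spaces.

initial: κ=1.3723, φ=225.17°, ℓ=0.5139
cmd 1: set κ=1.2908 → (κ,φ,ℓ)=(1.2908,225.17°,0.5139) → tip=(-0.1158,-0.1165,0.4770)
cmd 2: set φ=41.05° → (κ,φ,ℓ)=(1.2908,41.05°,0.5139) → tip=(0.1239,0.1079,0.4770)

0.124 0.108 0.477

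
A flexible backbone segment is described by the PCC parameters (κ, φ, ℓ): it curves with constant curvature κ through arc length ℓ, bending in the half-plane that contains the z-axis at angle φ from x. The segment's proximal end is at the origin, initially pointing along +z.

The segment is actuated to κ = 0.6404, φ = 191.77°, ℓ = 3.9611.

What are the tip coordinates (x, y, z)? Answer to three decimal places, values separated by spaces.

-2.786 -0.581 0.888

θ = κ·ℓ = 0.6404 × 3.9611 = 2.53669 rad
ρ = (1 − cos θ)/κ = (1 − -0.82256)/0.6404 = 2.84597
z = sin θ / κ = 0.56868/0.6404 = 0.88801
x = ρ cos φ = 2.84597 × cos(191.77°) = -2.78613
y = ρ sin φ = 2.84597 × sin(191.77°) = -0.58053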